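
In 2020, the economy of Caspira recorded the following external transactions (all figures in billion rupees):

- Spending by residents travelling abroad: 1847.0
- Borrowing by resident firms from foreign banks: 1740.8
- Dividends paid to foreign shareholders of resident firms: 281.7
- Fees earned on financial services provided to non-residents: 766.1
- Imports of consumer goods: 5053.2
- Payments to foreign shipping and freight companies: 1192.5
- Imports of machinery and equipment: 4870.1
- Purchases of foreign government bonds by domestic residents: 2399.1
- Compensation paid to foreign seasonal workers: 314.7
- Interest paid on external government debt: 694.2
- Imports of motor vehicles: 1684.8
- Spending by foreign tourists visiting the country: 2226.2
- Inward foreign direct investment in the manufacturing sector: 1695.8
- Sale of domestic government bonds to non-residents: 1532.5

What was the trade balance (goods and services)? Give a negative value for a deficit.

-11655.3

Goods: -1684.8 - 5053.2 - 4870.1 = -11608.1
Services: 2226.2 + 766.1 - 1847.0 - 1192.5 = -47.2
Trade balance = -11608.1 + (-47.2) = -11655.3
(Excluded from the trade balance — financial account: borrowing by resident firms from foreign banks 1740.8, purchases of foreign government bonds by domestic residents 2399.1, inward foreign direct investment in the manufacturing sector 1695.8, sale of domestic government bonds to non-residents 1532.5; primary income: dividends paid to foreign shareholders of resident firms 281.7, compensation paid to foreign seasonal workers 314.7, interest paid on external government debt 694.2.)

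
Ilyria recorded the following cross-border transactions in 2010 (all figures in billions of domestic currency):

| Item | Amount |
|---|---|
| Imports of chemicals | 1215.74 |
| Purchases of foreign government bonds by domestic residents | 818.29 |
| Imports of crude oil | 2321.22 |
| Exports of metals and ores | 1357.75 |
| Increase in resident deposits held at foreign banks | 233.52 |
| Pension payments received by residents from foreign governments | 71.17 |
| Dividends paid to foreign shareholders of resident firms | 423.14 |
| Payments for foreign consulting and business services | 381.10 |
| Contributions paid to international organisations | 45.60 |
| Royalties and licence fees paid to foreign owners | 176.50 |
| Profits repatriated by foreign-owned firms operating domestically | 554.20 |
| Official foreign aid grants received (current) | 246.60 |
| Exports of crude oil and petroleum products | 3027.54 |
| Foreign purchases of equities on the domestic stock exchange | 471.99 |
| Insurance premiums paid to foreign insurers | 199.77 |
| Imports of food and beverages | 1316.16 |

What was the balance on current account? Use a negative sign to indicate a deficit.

Goods: 1357.75 + 3027.54 - 1316.16 - 2321.22 - 1215.74 = -467.83
Services: -199.77 - 176.50 - 381.10 = -757.37
Primary income: -554.20 - 423.14 = -977.34
Secondary income: 246.60 - 45.60 + 71.17 = 272.17
Current account = (-467.83) + (-757.37) + (-977.34) + 272.17 = -1930.37
(Excluded from the current account — financial account: purchases of foreign government bonds by domestic residents 818.29, increase in resident deposits held at foreign banks 233.52, foreign purchases of equities on the domestic stock exchange 471.99.)

-1930.37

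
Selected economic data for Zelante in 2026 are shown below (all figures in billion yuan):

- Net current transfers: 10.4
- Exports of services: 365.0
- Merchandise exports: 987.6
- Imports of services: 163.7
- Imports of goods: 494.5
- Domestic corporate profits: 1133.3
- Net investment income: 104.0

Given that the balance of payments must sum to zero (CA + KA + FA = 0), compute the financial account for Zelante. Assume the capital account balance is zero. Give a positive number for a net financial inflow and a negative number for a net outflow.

Goods balance = 987.6 - 494.5 = 493.1
Services balance = 365.0 - 163.7 = 201.3
Trade balance (goods + services) = 493.1 + 201.3 = 694.4
Net primary income = 104.0
Net secondary income = 10.4
Current account = 694.4 + 104.0 + 10.4 = 808.8
Financial account = -(808.8) = -808.8

-808.8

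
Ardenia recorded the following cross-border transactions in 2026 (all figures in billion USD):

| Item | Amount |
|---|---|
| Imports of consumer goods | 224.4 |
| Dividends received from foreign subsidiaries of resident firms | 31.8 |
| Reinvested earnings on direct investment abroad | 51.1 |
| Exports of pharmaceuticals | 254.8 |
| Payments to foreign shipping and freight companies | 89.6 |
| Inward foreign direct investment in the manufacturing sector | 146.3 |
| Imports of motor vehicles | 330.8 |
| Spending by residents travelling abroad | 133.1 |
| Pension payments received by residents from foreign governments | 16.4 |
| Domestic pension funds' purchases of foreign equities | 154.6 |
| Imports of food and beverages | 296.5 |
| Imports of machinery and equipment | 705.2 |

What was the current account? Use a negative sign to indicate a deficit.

Goods: 254.8 - 705.2 - 296.5 - 330.8 - 224.4 = -1302.1
Services: -133.1 - 89.6 = -222.7
Primary income: 51.1 + 31.8 = 82.9
Secondary income: 16.4
Current account = (-1302.1) + (-222.7) + 82.9 + 16.4 = -1425.5
(Excluded from the current account — financial account: inward foreign direct investment in the manufacturing sector 146.3, domestic pension funds' purchases of foreign equities 154.6.)

-1425.5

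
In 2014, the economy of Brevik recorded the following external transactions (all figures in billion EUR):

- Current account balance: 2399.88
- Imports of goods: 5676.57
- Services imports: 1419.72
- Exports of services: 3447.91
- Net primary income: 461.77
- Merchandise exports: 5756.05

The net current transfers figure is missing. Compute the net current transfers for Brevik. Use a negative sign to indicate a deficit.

-169.56

Current account = goods balance + services balance + net primary income + net secondary income
Sum of the known components = 2569.44
Net current transfers = CA - (known components) = 2399.88 - 2569.44 = -169.56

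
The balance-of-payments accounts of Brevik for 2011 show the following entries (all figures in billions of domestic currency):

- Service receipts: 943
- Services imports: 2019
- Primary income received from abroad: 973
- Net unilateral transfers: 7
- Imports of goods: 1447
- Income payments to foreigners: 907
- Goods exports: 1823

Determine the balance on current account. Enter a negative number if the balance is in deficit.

Goods balance = 1823 - 1447 = 376
Services balance = 943 - 2019 = -1076
Trade balance (goods + services) = 376 + (-1076) = -700
Net primary income = 973 - 907 = 66
Net secondary income = 7
Current account = -700 + 66 + 7 = -627

-627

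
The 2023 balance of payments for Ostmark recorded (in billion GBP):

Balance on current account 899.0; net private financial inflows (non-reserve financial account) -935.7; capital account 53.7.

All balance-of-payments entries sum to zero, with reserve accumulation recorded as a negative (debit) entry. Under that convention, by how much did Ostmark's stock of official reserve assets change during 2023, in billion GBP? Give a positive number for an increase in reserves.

Official reserve transactions balance = -(899.0 + 53.7 + (-935.7)) = -17.0
An accumulation of reserves is recorded as a debit (negative entry), so the change in the stock of reserves is the negative of that balance.
Change in official reserves = -(-17.0) = 17.0

17.0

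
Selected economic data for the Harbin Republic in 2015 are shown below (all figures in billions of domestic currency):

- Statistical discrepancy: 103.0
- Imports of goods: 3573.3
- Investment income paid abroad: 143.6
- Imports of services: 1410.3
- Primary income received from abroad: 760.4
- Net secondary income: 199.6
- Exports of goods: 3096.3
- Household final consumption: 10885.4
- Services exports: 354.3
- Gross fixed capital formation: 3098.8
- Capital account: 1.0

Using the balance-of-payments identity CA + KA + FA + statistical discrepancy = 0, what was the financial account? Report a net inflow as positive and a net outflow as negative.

Goods balance = 3096.3 - 3573.3 = -477.0
Services balance = 354.3 - 1410.3 = -1056.0
Trade balance (goods + services) = -477.0 + (-1056.0) = -1533.0
Net primary income = 760.4 - 143.6 = 616.8
Net secondary income = 199.6
Current account = -1533.0 + 616.8 + 199.6 = -716.6
Financial account = -(-716.6 + 1.0 + 103.0) = 612.6

612.6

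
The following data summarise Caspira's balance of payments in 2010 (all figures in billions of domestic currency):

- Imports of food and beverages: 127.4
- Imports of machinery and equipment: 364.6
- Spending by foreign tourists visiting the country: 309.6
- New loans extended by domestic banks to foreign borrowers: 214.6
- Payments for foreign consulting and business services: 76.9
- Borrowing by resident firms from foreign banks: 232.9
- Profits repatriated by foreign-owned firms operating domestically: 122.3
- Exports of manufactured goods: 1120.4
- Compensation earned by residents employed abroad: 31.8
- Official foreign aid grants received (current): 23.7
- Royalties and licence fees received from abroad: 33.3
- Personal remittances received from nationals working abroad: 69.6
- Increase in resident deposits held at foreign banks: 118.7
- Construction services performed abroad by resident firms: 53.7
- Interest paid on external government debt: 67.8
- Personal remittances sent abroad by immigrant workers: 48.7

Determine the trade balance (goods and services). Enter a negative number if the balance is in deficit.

Goods: -127.4 + 1120.4 - 364.6 = 628.4
Services: 33.3 - 76.9 + 53.7 + 309.6 = 319.7
Trade balance = 628.4 + 319.7 = 948.1
(Excluded from the trade balance — financial account: new loans extended by domestic banks to foreign borrowers 214.6, borrowing by resident firms from foreign banks 232.9, increase in resident deposits held at foreign banks 118.7; primary income: profits repatriated by foreign-owned firms operating domestically 122.3, compensation earned by residents employed abroad 31.8, interest paid on external government debt 67.8; secondary income: official foreign aid grants received (current) 23.7, personal remittances received from nationals working abroad 69.6, personal remittances sent abroad by immigrant workers 48.7.)

948.1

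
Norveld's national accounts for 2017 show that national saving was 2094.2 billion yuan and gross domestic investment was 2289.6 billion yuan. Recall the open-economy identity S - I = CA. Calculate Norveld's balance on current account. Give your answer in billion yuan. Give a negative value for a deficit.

-195.4

S - I = CA (net lending to the rest of the world).
CA = S - I = 2094.2 - 2289.6 = -195.4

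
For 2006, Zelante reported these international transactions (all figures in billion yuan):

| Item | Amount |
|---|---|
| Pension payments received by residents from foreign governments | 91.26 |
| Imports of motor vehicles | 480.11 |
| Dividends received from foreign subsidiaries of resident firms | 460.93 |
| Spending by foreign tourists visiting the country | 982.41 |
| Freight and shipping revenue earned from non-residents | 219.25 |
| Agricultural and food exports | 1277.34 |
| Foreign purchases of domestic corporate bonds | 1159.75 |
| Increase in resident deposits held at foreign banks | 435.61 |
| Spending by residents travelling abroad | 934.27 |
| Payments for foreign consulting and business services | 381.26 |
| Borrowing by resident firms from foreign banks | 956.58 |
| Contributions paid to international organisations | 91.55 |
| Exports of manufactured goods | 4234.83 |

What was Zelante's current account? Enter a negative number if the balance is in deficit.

Goods: -480.11 + 4234.83 + 1277.34 = 5032.06
Services: -381.26 + 219.25 - 934.27 + 982.41 = -113.87
Primary income: 460.93
Secondary income: 91.26 - 91.55 = -0.29
Current account = 5032.06 + (-113.87) + 460.93 + (-0.29) = 5378.83
(Excluded from the current account — financial account: foreign purchases of domestic corporate bonds 1159.75, increase in resident deposits held at foreign banks 435.61, borrowing by resident firms from foreign banks 956.58.)

5378.83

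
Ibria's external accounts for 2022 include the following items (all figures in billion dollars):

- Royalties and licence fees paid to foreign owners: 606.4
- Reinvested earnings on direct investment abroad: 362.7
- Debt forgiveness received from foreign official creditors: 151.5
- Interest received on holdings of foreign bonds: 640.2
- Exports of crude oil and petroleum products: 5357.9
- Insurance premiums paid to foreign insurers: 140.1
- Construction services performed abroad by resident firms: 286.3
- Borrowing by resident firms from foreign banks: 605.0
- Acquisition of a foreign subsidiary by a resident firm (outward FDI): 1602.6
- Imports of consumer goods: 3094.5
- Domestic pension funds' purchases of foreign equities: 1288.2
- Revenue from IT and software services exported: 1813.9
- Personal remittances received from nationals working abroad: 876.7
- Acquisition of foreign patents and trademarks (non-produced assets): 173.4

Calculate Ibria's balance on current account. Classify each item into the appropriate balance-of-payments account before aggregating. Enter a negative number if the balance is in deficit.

Goods: -3094.5 + 5357.9 = 2263.4
Services: 1813.9 - 606.4 - 140.1 + 286.3 = 1353.7
Primary income: 640.2 + 362.7 = 1002.9
Secondary income: 876.7
Current account = 2263.4 + 1353.7 + 1002.9 + 876.7 = 5496.7
(Excluded from the current account — capital account: debt forgiveness received from foreign official creditors 151.5, acquisition of foreign patents and trademarks (non-produced assets) 173.4; financial account: borrowing by resident firms from foreign banks 605.0, acquisition of a foreign subsidiary by a resident firm (outward FDI) 1602.6, domestic pension funds' purchases of foreign equities 1288.2.)

5496.7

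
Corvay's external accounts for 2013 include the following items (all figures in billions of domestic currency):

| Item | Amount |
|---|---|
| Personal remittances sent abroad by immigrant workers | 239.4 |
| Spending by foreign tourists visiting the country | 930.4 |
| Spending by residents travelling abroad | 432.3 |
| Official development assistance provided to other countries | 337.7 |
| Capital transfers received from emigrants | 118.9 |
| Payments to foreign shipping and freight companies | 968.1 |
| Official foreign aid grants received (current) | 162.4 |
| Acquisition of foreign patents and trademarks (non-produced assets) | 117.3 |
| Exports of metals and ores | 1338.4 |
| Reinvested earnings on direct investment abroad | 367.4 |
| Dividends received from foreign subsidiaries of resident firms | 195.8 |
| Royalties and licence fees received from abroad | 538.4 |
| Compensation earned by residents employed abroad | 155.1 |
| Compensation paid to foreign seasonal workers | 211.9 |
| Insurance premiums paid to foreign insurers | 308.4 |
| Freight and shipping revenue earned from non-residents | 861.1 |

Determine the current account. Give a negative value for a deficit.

Goods: 1338.4
Services: -968.1 + 861.1 + 930.4 - 308.4 - 432.3 + 538.4 = 621.1
Primary income: 367.4 + 155.1 + 195.8 - 211.9 = 506.4
Secondary income: 162.4 - 337.7 - 239.4 = -414.7
Current account = 1338.4 + 621.1 + 506.4 + (-414.7) = 2051.2
(Excluded from the current account — capital account: capital transfers received from emigrants 118.9, acquisition of foreign patents and trademarks (non-produced assets) 117.3.)

2051.2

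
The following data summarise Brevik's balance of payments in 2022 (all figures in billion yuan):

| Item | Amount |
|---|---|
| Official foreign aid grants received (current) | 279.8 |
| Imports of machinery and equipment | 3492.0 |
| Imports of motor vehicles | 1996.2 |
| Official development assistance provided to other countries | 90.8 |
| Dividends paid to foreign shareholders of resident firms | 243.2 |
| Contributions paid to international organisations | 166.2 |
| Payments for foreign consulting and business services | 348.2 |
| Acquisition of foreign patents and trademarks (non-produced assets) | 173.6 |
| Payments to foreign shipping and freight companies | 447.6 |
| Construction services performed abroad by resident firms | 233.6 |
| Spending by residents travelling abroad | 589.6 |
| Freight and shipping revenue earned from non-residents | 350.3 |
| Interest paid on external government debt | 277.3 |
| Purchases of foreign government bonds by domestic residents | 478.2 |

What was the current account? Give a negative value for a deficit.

Goods: -3492.0 - 1996.2 = -5488.2
Services: 233.6 - 447.6 - 348.2 + 350.3 - 589.6 = -801.5
Primary income: -243.2 - 277.3 = -520.5
Secondary income: -166.2 - 90.8 + 279.8 = 22.8
Current account = (-5488.2) + (-801.5) + (-520.5) + 22.8 = -6787.4
(Excluded from the current account — capital account: acquisition of foreign patents and trademarks (non-produced assets) 173.6; financial account: purchases of foreign government bonds by domestic residents 478.2.)

-6787.4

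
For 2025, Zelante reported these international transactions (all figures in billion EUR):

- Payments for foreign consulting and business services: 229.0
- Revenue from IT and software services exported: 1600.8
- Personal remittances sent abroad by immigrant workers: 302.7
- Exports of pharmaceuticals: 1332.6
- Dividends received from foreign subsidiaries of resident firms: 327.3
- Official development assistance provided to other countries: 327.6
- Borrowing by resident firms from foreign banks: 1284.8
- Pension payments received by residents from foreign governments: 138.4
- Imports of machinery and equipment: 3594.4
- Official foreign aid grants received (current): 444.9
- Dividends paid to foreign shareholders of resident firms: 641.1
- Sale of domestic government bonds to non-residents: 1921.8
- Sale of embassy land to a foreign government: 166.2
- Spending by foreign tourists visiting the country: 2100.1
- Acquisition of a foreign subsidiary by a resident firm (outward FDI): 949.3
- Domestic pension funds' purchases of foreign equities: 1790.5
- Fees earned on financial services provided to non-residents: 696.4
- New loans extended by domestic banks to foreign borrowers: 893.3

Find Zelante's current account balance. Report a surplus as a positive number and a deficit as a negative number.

Goods: -3594.4 + 1332.6 = -2261.8
Services: 696.4 - 229.0 + 2100.1 + 1600.8 = 4168.3
Primary income: 327.3 - 641.1 = -313.8
Secondary income: -302.7 - 327.6 + 138.4 + 444.9 = -47.0
Current account = (-2261.8) + 4168.3 + (-313.8) + (-47.0) = 1545.7
(Excluded from the current account — financial account: borrowing by resident firms from foreign banks 1284.8, sale of domestic government bonds to non-residents 1921.8, acquisition of a foreign subsidiary by a resident firm (outward FDI) 949.3, domestic pension funds' purchases of foreign equities 1790.5, new loans extended by domestic banks to foreign borrowers 893.3; capital account: sale of embassy land to a foreign government 166.2.)

1545.7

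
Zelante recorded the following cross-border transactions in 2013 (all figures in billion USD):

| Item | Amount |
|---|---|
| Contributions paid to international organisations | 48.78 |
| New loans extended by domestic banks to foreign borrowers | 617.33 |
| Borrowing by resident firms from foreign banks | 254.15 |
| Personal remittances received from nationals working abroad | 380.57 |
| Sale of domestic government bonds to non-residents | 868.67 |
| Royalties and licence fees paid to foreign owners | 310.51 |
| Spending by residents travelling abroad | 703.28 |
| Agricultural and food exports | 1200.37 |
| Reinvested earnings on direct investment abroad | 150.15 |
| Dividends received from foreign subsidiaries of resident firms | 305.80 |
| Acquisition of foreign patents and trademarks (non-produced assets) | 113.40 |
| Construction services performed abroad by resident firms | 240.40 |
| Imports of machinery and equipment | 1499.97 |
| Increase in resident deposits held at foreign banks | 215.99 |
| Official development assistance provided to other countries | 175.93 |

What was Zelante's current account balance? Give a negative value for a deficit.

-461.18

Goods: -1499.97 + 1200.37 = -299.60
Services: -310.51 + 240.40 - 703.28 = -773.39
Primary income: 150.15 + 305.80 = 455.95
Secondary income: 380.57 - 48.78 - 175.93 = 155.86
Current account = (-299.60) + (-773.39) + 455.95 + 155.86 = -461.18
(Excluded from the current account — financial account: new loans extended by domestic banks to foreign borrowers 617.33, borrowing by resident firms from foreign banks 254.15, sale of domestic government bonds to non-residents 868.67, increase in resident deposits held at foreign banks 215.99; capital account: acquisition of foreign patents and trademarks (non-produced assets) 113.40.)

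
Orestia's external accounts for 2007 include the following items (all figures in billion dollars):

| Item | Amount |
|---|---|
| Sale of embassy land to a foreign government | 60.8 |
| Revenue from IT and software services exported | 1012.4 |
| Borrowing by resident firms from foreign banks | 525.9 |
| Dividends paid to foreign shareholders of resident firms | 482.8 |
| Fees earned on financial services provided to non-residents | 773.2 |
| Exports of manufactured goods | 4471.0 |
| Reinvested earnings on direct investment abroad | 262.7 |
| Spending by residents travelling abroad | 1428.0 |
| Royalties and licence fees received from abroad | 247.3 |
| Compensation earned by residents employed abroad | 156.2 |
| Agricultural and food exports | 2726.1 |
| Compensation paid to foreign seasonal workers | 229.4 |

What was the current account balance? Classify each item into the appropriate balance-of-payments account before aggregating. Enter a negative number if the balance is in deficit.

7508.7

Goods: 4471.0 + 2726.1 = 7197.1
Services: 1012.4 - 1428.0 + 773.2 + 247.3 = 604.9
Primary income: 156.2 - 229.4 - 482.8 + 262.7 = -293.3
Current account = 7197.1 + 604.9 + (-293.3) = 7508.7
(Excluded from the current account — capital account: sale of embassy land to a foreign government 60.8; financial account: borrowing by resident firms from foreign banks 525.9.)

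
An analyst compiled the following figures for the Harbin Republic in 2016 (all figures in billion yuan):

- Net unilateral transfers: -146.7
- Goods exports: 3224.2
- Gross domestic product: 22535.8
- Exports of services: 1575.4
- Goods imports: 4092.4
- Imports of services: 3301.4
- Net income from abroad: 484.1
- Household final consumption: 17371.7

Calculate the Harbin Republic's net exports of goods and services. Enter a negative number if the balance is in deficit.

Goods balance = 3224.2 - 4092.4 = -868.2
Services balance = 1575.4 - 3301.4 = -1726.0
Trade balance (goods + services) = -868.2 + (-1726.0) = -2594.2

-2594.2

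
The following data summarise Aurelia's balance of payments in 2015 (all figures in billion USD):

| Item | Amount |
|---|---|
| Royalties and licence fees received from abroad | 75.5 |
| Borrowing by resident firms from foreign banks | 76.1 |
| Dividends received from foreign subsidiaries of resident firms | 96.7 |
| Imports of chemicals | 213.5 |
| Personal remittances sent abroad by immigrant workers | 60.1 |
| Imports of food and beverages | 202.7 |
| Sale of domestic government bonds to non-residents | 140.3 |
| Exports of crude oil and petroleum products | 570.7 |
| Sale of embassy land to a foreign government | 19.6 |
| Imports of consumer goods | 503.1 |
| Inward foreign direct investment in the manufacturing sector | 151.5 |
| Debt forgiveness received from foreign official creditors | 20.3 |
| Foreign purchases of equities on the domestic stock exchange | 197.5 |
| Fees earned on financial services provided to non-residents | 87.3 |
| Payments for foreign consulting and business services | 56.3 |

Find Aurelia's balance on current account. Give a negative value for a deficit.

-205.5

Goods: -503.1 + 570.7 - 213.5 - 202.7 = -348.6
Services: 75.5 - 56.3 + 87.3 = 106.5
Primary income: 96.7
Secondary income: -60.1
Current account = (-348.6) + 106.5 + 96.7 + (-60.1) = -205.5
(Excluded from the current account — financial account: borrowing by resident firms from foreign banks 76.1, sale of domestic government bonds to non-residents 140.3, inward foreign direct investment in the manufacturing sector 151.5, foreign purchases of equities on the domestic stock exchange 197.5; capital account: sale of embassy land to a foreign government 19.6, debt forgiveness received from foreign official creditors 20.3.)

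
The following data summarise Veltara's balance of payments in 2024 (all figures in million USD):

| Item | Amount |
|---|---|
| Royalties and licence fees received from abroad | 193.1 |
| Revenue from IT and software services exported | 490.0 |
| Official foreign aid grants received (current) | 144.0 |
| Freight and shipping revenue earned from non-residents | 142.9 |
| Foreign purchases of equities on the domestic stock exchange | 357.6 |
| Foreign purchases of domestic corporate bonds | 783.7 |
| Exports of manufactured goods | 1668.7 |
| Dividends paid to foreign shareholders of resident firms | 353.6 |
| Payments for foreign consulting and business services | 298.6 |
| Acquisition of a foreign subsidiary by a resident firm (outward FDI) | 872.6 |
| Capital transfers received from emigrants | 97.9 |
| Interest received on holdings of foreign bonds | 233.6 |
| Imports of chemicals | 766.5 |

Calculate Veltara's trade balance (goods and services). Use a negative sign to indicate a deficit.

1429.6

Goods: 1668.7 - 766.5 = 902.2
Services: -298.6 + 490.0 + 142.9 + 193.1 = 527.4
Trade balance = 902.2 + 527.4 = 1429.6
(Excluded from the trade balance — secondary income: official foreign aid grants received (current) 144.0; financial account: foreign purchases of equities on the domestic stock exchange 357.6, foreign purchases of domestic corporate bonds 783.7, acquisition of a foreign subsidiary by a resident firm (outward FDI) 872.6; primary income: dividends paid to foreign shareholders of resident firms 353.6, interest received on holdings of foreign bonds 233.6; capital account: capital transfers received from emigrants 97.9.)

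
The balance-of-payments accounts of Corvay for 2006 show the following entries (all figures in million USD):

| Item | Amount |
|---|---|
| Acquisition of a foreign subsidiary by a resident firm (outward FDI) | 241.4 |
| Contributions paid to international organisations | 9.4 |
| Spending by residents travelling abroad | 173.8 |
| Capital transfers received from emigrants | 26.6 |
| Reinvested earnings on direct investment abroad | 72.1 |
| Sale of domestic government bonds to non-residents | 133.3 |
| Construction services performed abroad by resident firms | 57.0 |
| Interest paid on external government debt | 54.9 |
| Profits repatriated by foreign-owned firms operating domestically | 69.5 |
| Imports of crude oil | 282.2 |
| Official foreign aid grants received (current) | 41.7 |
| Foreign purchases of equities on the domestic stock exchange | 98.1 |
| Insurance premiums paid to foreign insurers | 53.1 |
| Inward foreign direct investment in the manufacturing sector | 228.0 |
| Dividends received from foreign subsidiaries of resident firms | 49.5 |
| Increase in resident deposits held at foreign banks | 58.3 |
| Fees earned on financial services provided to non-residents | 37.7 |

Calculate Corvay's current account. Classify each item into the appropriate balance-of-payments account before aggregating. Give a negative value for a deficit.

-384.9

Goods: -282.2
Services: -53.1 + 57.0 + 37.7 - 173.8 = -132.2
Primary income: 72.1 - 54.9 - 69.5 + 49.5 = -2.8
Secondary income: -9.4 + 41.7 = 32.3
Current account = (-282.2) + (-132.2) + (-2.8) + 32.3 = -384.9
(Excluded from the current account — financial account: acquisition of a foreign subsidiary by a resident firm (outward FDI) 241.4, sale of domestic government bonds to non-residents 133.3, foreign purchases of equities on the domestic stock exchange 98.1, inward foreign direct investment in the manufacturing sector 228.0, increase in resident deposits held at foreign banks 58.3; capital account: capital transfers received from emigrants 26.6.)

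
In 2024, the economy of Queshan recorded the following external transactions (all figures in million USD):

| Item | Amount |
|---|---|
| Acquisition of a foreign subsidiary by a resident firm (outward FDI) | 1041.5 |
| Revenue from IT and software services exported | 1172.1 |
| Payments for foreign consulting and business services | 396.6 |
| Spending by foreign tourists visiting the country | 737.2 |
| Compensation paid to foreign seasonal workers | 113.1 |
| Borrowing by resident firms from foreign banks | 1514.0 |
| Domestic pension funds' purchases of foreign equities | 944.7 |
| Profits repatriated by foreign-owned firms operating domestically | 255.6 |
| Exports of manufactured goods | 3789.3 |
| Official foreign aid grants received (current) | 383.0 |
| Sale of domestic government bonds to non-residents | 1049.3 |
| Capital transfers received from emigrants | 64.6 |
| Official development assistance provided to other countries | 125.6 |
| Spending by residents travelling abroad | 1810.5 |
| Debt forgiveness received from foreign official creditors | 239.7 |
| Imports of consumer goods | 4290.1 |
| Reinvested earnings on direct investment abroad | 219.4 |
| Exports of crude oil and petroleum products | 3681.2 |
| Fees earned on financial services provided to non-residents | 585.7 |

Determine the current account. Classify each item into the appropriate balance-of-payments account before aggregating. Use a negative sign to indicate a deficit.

3576.4

Goods: 3681.2 - 4290.1 + 3789.3 = 3180.4
Services: 737.2 - 396.6 + 585.7 + 1172.1 - 1810.5 = 287.9
Primary income: 219.4 - 113.1 - 255.6 = -149.3
Secondary income: 383.0 - 125.6 = 257.4
Current account = 3180.4 + 287.9 + (-149.3) + 257.4 = 3576.4
(Excluded from the current account — financial account: acquisition of a foreign subsidiary by a resident firm (outward FDI) 1041.5, borrowing by resident firms from foreign banks 1514.0, domestic pension funds' purchases of foreign equities 944.7, sale of domestic government bonds to non-residents 1049.3; capital account: capital transfers received from emigrants 64.6, debt forgiveness received from foreign official creditors 239.7.)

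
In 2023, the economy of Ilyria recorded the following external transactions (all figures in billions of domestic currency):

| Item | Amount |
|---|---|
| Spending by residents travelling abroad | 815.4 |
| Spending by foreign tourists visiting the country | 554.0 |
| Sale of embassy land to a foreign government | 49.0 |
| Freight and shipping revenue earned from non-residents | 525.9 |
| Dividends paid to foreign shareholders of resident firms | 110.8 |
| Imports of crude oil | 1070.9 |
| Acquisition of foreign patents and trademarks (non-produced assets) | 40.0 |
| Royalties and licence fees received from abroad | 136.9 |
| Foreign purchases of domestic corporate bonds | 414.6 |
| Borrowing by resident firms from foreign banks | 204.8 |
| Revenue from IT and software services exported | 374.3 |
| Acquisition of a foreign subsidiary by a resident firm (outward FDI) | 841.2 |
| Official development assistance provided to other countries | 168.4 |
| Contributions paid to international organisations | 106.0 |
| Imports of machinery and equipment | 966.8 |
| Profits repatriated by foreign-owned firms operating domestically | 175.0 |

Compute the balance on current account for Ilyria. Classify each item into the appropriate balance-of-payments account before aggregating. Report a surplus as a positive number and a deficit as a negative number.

Goods: -1070.9 - 966.8 = -2037.7
Services: -815.4 + 136.9 + 554.0 + 525.9 + 374.3 = 775.7
Primary income: -175.0 - 110.8 = -285.8
Secondary income: -106.0 - 168.4 = -274.4
Current account = (-2037.7) + 775.7 + (-285.8) + (-274.4) = -1822.2
(Excluded from the current account — capital account: sale of embassy land to a foreign government 49.0, acquisition of foreign patents and trademarks (non-produced assets) 40.0; financial account: foreign purchases of domestic corporate bonds 414.6, borrowing by resident firms from foreign banks 204.8, acquisition of a foreign subsidiary by a resident firm (outward FDI) 841.2.)

-1822.2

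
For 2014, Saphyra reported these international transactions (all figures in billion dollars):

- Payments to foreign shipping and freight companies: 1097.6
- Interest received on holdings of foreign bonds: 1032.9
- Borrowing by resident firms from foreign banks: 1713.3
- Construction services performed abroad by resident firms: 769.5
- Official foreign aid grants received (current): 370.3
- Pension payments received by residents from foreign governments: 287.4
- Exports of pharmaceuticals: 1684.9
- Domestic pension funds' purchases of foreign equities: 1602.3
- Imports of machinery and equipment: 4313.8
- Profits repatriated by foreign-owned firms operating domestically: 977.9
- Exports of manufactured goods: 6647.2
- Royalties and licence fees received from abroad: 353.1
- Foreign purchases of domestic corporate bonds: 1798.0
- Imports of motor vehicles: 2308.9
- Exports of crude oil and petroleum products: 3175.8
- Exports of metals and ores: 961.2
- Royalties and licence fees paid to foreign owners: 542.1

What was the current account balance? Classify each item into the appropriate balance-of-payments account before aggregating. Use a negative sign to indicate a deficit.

Goods: -2308.9 + 1684.9 - 4313.8 + 961.2 + 3175.8 + 6647.2 = 5846.4
Services: -1097.6 - 542.1 + 769.5 + 353.1 = -517.1
Primary income: 1032.9 - 977.9 = 55.0
Secondary income: 287.4 + 370.3 = 657.7
Current account = 5846.4 + (-517.1) + 55.0 + 657.7 = 6042.0
(Excluded from the current account — financial account: borrowing by resident firms from foreign banks 1713.3, domestic pension funds' purchases of foreign equities 1602.3, foreign purchases of domestic corporate bonds 1798.0.)

6042.0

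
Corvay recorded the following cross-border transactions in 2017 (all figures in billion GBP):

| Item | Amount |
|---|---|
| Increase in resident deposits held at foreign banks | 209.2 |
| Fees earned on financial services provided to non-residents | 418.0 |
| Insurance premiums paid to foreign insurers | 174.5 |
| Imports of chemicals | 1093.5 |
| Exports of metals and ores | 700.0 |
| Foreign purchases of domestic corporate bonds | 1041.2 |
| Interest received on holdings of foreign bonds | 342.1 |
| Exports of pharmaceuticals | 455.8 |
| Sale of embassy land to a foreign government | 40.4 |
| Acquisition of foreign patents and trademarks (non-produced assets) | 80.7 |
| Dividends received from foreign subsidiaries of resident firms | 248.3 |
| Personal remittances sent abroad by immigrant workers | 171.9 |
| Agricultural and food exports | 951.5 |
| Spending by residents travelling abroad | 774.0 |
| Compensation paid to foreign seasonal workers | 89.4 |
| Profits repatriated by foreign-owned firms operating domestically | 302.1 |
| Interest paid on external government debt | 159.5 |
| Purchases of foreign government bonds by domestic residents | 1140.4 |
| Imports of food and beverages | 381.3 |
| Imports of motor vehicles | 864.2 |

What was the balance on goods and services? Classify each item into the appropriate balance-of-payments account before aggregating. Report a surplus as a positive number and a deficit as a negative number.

Goods: -1093.5 - 381.3 + 455.8 + 951.5 - 864.2 + 700.0 = -231.7
Services: 418.0 - 174.5 - 774.0 = -530.5
Trade balance = -231.7 + (-530.5) = -762.2
(Excluded from the trade balance — financial account: increase in resident deposits held at foreign banks 209.2, foreign purchases of domestic corporate bonds 1041.2, purchases of foreign government bonds by domestic residents 1140.4; primary income: interest received on holdings of foreign bonds 342.1, dividends received from foreign subsidiaries of resident firms 248.3, compensation paid to foreign seasonal workers 89.4, profits repatriated by foreign-owned firms operating domestically 302.1, interest paid on external government debt 159.5; capital account: sale of embassy land to a foreign government 40.4, acquisition of foreign patents and trademarks (non-produced assets) 80.7; secondary income: personal remittances sent abroad by immigrant workers 171.9.)

-762.2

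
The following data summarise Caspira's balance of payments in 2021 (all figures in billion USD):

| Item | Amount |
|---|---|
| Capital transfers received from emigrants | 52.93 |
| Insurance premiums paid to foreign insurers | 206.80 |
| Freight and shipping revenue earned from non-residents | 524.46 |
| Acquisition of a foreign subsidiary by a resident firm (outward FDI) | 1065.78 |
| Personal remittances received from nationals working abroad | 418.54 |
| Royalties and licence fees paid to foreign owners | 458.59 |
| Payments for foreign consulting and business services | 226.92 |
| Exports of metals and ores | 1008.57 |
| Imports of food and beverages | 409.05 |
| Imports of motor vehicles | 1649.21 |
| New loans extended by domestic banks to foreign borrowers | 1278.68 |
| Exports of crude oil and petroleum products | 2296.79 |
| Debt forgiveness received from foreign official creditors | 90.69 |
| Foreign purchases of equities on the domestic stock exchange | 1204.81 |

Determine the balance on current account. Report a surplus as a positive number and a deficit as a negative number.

1297.79

Goods: 2296.79 + 1008.57 - 1649.21 - 409.05 = 1247.10
Services: 524.46 - 206.80 - 458.59 - 226.92 = -367.85
Secondary income: 418.54
Current account = 1247.10 + (-367.85) + 418.54 = 1297.79
(Excluded from the current account — capital account: capital transfers received from emigrants 52.93, debt forgiveness received from foreign official creditors 90.69; financial account: acquisition of a foreign subsidiary by a resident firm (outward FDI) 1065.78, new loans extended by domestic banks to foreign borrowers 1278.68, foreign purchases of equities on the domestic stock exchange 1204.81.)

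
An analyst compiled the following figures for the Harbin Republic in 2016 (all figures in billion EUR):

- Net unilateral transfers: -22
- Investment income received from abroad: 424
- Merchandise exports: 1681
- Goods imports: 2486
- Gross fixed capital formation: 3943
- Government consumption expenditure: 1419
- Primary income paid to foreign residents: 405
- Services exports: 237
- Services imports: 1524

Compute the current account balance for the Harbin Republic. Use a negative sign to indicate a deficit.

Goods balance = 1681 - 2486 = -805
Services balance = 237 - 1524 = -1287
Trade balance (goods + services) = -805 + (-1287) = -2092
Net primary income = 424 - 405 = 19
Net secondary income = -22
Current account = -2092 + 19 + (-22) = -2095

-2095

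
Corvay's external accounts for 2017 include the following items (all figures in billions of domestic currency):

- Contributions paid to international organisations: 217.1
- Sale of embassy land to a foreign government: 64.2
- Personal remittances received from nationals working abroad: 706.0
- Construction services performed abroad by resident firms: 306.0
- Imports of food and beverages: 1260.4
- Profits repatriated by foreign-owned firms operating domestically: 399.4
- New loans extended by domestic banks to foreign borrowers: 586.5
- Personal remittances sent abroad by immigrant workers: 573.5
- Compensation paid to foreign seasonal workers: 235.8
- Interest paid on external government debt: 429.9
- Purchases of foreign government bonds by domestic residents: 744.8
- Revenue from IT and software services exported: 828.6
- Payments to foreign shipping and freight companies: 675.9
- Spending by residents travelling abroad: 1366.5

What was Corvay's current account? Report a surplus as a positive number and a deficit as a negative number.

-3317.9

Goods: -1260.4
Services: 306.0 - 1366.5 + 828.6 - 675.9 = -907.8
Primary income: -429.9 - 399.4 - 235.8 = -1065.1
Secondary income: -217.1 - 573.5 + 706.0 = -84.6
Current account = (-1260.4) + (-907.8) + (-1065.1) + (-84.6) = -3317.9
(Excluded from the current account — capital account: sale of embassy land to a foreign government 64.2; financial account: new loans extended by domestic banks to foreign borrowers 586.5, purchases of foreign government bonds by domestic residents 744.8.)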